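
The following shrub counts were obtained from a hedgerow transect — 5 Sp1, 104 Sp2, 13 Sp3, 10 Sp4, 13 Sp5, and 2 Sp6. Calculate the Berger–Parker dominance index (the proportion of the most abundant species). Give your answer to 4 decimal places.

0.7075

Total N = 5+104+13+10+13+2 = 147, so the proportions are 0.034014, 0.707483, 0.088435, 0.068027, 0.088435, 0.013605 (working shown to 6 dp, full precision carried).
The largest proportion is 0.707483, i.e. d = 0.7075 to 4 decimal places.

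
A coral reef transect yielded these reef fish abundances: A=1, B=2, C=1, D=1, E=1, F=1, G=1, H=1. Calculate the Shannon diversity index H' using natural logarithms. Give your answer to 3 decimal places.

Total N = 1+2+1+1+1+1+1+1 = 9, so the proportions are 0.11111, 0.22222, 0.11111, 0.11111, 0.11111, 0.11111, 0.11111, 0.11111 (working shown to 5 dp, full precision carried).
Each pᵢ ln pᵢ term: 0.11111×(-2.19722)=-0.24414, 0.22222×(-1.50408)=-0.33424, 0.11111×(-2.19722)=-0.24414, 0.11111×(-2.19722)=-0.24414, 0.11111×(-2.19722)=-0.24414, 0.11111×(-2.19722)=-0.24414, 0.11111×(-2.19722)=-0.24414, 0.11111×(-2.19722)=-0.24414.
Sum = -2.04319, so H' = 2.043.

2.043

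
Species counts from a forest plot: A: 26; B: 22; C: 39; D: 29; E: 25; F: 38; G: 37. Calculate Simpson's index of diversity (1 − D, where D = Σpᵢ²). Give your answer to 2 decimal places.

Total N = 26+22+39+29+25+38+37 = 216, so the proportions are 0.1204, 0.1019, 0.1806, 0.1343, 0.1157, 0.1759, 0.1713 (working shown to 4 dp, full precision carried).
D = 0.1204² + 0.1019² + 0.1806² + 0.1343² + 0.1157² + 0.1759² + 0.1713² = 0.0145 + 0.0104 + 0.0326 + 0.0180 + 0.0134 + 0.0309 + 0.0293 = 0.1492.
So 1 − D = 0.8508, i.e. 0.85 to 2 decimal places.

0.85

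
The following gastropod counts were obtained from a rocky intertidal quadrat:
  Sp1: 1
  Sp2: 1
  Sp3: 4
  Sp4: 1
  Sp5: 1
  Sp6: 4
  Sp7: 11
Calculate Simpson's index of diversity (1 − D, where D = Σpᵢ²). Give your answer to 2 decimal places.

Total N = 1+1+4+1+1+4+11 = 23, so the proportions are 0.0435, 0.0435, 0.1739, 0.0435, 0.0435, 0.1739, 0.4783 (working shown to 4 dp, full precision carried).
D = 0.0435² + 0.0435² + 0.1739² + 0.0435² + 0.0435² + 0.1739² + 0.4783² = 0.0019 + 0.0019 + 0.0302 + 0.0019 + 0.0019 + 0.0302 + 0.2287 = 0.2968.
So 1 − D = 0.7032, i.e. 0.70 to 2 decimal places.

0.70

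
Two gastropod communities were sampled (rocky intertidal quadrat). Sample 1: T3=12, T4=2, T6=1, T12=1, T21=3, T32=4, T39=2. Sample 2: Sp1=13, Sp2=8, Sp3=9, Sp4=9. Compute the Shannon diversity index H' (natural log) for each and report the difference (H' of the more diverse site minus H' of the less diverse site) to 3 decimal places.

0.194

Sample 1: N=25, proportions 0.48, 0.08, 0.04, 0.04, 0.12, 0.16, 0.08, giving H' = 1.561577 (working shown to 6 dp, full precision carried).
Sample 2: N=39, proportions 0.333333, 0.205128, 0.230769, 0.230769, giving H' = 1.367923.
Difference = |1.561577 − 1.367923| = 0.193654, i.e. 0.194 to 3 decimal places.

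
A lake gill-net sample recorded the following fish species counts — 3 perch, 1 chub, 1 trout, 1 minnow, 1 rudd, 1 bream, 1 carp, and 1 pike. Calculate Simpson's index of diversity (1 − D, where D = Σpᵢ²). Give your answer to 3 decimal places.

0.840

Total N = 3+1+1+1+1+1+1+1 = 10, so the proportions are 0.3, 0.1, 0.1, 0.1, 0.1, 0.1, 0.1, 0.1 (working shown to 5 dp, full precision carried).
D = 0.3² + 0.1² + 0.1² + 0.1² + 0.1² + 0.1² + 0.1² + 0.1² = 0.09000 + 0.01000 + 0.01000 + 0.01000 + 0.01000 + 0.01000 + 0.01000 + 0.01000 = 0.16000.
So 1 − D = 0.84000, i.e. 0.840 to 3 decimal places.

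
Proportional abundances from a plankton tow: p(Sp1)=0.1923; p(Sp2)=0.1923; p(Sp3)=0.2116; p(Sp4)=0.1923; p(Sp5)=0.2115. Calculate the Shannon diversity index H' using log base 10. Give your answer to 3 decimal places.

0.698

Each pᵢ log₁₀ pᵢ term (working shown to 5 dp, full precision carried): 0.1923×(-0.71602)=-0.13769, 0.1923×(-0.71602)=-0.13769, 0.2116×(-0.67448)=-0.14272, 0.1923×(-0.71602)=-0.13769, 0.2115×(-0.67469)=-0.14270.
Sum = -0.69849, so H' = 0.698.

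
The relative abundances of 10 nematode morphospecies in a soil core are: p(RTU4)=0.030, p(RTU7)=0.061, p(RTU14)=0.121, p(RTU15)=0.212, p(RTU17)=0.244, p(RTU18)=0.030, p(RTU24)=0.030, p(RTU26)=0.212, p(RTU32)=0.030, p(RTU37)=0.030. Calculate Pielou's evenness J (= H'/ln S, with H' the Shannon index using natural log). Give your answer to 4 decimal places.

0.8486

H' = −Σ pᵢ ln pᵢ = −((-0.105197) + (-0.170610) + (-0.255548) + (-0.328848) + (-0.344183) + (-0.105197) + (-0.105197) + (-0.328848) + (-0.105197) + (-0.105197)) = 1.954020 (working shown to 6 dp, full precision carried).
With S = 10 species, ln S = 2.302585, so J = 1.954020/2.302585 = 0.848620, i.e. 0.8486 to 4 decimal places.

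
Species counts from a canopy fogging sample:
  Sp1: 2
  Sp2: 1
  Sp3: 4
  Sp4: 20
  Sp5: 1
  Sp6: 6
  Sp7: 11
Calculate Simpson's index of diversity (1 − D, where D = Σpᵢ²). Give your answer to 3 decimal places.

0.714

Total N = 2+1+4+20+1+6+11 = 45, so the proportions are 0.04444, 0.02222, 0.08889, 0.44444, 0.02222, 0.13333, 0.24444 (working shown to 5 dp, full precision carried).
D = 0.04444² + 0.02222² + 0.08889² + 0.44444² + 0.02222² + 0.13333² + 0.24444² = 0.00198 + 0.00049 + 0.00790 + 0.19753 + 0.00049 + 0.01778 + 0.05975 = 0.28593.
So 1 − D = 0.71407, i.e. 0.714 to 3 decimal places.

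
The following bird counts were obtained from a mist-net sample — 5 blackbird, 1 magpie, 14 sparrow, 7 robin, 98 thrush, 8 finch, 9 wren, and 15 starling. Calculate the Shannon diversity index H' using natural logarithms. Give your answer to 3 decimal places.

Total N = 5+1+14+7+98+8+9+15 = 157, so the proportions are 0.03185, 0.00637, 0.08917, 0.04459, 0.6242, 0.05096, 0.05732, 0.09554 (working shown to 5 dp, full precision carried).
Each pᵢ ln pᵢ term: 0.03185×(-3.44681)=-0.10977, 0.00637×(-5.05625)=-0.03221, 0.08917×(-2.41719)=-0.21555, 0.04459×(-3.11034)=-0.13868, 0.6242×(-0.47128)=-0.29417, 0.05096×(-2.97680)=-0.15168, 0.05732×(-2.85902)=-0.16389, 0.09554×(-2.34820)=-0.22435.
Sum = -1.33030, so H' = 1.330.

1.330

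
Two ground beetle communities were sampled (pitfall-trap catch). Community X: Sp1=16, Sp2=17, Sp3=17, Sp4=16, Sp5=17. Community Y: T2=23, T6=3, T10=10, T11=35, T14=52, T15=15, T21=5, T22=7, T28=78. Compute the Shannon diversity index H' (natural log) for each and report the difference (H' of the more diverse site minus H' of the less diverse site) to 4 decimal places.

Community X: N=83, proportions 0.192771, 0.204819, 0.204819, 0.192771, 0.204819, giving H' = 1.609001 (working shown to 6 dp, full precision carried).
Community Y: N=228, proportions 0.100877, 0.013158, 0.04386, 0.153509, 0.22807, 0.065789, 0.02193, 0.030702, 0.342105, giving H' = 1.787010.
Difference = |1.609001 − 1.787010| = 0.178009, i.e. 0.1780 to 4 decimal places.

0.1780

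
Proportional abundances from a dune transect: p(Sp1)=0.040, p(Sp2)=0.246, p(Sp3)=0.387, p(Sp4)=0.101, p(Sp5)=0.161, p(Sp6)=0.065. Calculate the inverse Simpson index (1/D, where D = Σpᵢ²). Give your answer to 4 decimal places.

3.9646

D = 0.04² + 0.246² + 0.387² + 0.101² + 0.161² + 0.065² = 0.00160000 + 0.06051600 + 0.14976900 + 0.01020100 + 0.02592100 + 0.00422500 = 0.25223200 (working shown to 8 dp, full precision carried).
So 1/D = 3.964604, i.e. 3.9646 to 4 decimal places.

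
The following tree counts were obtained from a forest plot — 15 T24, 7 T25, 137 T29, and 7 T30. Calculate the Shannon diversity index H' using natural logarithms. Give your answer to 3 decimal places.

Total N = 15+7+137+7 = 166, so the proportions are 0.09036, 0.04217, 0.8253, 0.04217 (working shown to 5 dp, full precision carried).
Each pᵢ ln pᵢ term: 0.09036×(-2.40394)=-0.21722, 0.04217×(-3.16608)=-0.13351, 0.8253×(-0.19201)=-0.15846, 0.04217×(-3.16608)=-0.13351.
Sum = -0.64271, so H' = 0.643.

0.643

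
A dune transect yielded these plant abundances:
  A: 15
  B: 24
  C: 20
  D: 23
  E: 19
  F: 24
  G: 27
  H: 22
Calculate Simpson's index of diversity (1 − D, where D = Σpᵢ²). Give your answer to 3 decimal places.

Total N = 15+24+20+23+19+24+27+22 = 174, so the proportions are 0.08621, 0.13793, 0.11494, 0.13218, 0.1092, 0.13793, 0.15517, 0.12644 (working shown to 5 dp, full precision carried).
D = 0.08621² + 0.13793² + 0.11494² + 0.13218² + 0.1092² + 0.13793² + 0.15517² + 0.12644² = 0.00743 + 0.01902 + 0.01321 + 0.01747 + 0.01192 + 0.01902 + 0.02408 + 0.01599 = 0.12815.
So 1 − D = 0.87185, i.e. 0.872 to 3 decimal places.

0.872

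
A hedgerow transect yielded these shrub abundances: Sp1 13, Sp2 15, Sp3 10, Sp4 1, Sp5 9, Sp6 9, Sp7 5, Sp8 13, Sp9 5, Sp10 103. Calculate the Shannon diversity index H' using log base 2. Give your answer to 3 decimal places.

Total N = 13+15+10+1+9+9+5+13+5+103 = 183, so the proportions are 0.07104, 0.08197, 0.05464, 0.00546, 0.04918, 0.04918, 0.02732, 0.07104, 0.02732, 0.56284 (working shown to 5 dp, full precision carried).
Each pᵢ log₂ pᵢ term: 0.07104×(-3.81526)=-0.27103, 0.08197×(-3.60881)=-0.29580, 0.05464×(-4.19377)=-0.22917, 0.00546×(-7.51570)=-0.04107, 0.04918×(-4.34577)=-0.21373, 0.04918×(-4.34577)=-0.21373, 0.02732×(-5.19377)=-0.14191, 0.07104×(-3.81526)=-0.27103, 0.02732×(-5.19377)=-0.14191, 0.56284×(-0.82920)=-0.46671.
Sum = -2.28607, so H' = 2.286.

2.286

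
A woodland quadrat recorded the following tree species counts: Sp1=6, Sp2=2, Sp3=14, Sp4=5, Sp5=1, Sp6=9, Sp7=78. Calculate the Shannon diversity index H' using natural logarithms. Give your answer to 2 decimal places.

1.12

Total N = 6+2+14+5+1+9+78 = 115, so the proportions are 0.0522, 0.0174, 0.1217, 0.0435, 0.0087, 0.0783, 0.6783 (working shown to 4 dp, full precision carried).
Each pᵢ ln pᵢ term: 0.0522×(-2.9532)=-0.1541, 0.0174×(-4.0518)=-0.0705, 0.1217×(-2.1059)=-0.2564, 0.0435×(-3.1355)=-0.1363, 0.0087×(-4.7449)=-0.0413, 0.0783×(-2.5477)=-0.1994, 0.6783×(-0.3882)=-0.2633.
Sum = -1.1212, so H' = 1.12.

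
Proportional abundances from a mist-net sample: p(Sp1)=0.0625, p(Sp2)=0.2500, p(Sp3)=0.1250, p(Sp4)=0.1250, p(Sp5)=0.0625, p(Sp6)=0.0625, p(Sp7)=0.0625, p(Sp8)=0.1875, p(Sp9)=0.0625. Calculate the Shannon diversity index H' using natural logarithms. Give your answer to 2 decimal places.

Each pᵢ ln pᵢ term (working shown to 4 dp, full precision carried): 0.0625×(-2.7726)=-0.1733, 0.25×(-1.3863)=-0.3466, 0.125×(-2.0794)=-0.2599, 0.125×(-2.0794)=-0.2599, 0.0625×(-2.7726)=-0.1733, 0.0625×(-2.7726)=-0.1733, 0.0625×(-2.7726)=-0.1733, 0.1875×(-1.6740)=-0.3139, 0.0625×(-2.7726)=-0.1733.
Sum = -2.0467, so H' = 2.05.

2.05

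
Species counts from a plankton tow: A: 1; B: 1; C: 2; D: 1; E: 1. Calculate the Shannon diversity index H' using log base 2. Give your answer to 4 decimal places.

Total N = 1+1+2+1+1 = 6, so the proportions are 0.166667, 0.166667, 0.333333, 0.166667, 0.166667 (working shown to 6 dp, full precision carried).
Each pᵢ log₂ pᵢ term: 0.166667×(-2.584963)=-0.430827, 0.166667×(-2.584963)=-0.430827, 0.333333×(-1.584963)=-0.528321, 0.166667×(-2.584963)=-0.430827, 0.166667×(-2.584963)=-0.430827.
Sum = -2.251629, so H' = 2.2516.

2.2516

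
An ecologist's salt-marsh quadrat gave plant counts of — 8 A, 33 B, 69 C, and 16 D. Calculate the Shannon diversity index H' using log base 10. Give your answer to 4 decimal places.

0.4854

Total N = 8+33+69+16 = 126, so the proportions are 0.063492, 0.261905, 0.547619, 0.126984 (working shown to 6 dp, full precision carried).
Each pᵢ log₁₀ pᵢ term: 0.063492×(-1.197281)=-0.076018, 0.261905×(-0.581857)=-0.152391, 0.547619×(-0.261521)=-0.143214, 0.126984×(-0.896251)=-0.113810.
Sum = -0.485433, so H' = 0.4854.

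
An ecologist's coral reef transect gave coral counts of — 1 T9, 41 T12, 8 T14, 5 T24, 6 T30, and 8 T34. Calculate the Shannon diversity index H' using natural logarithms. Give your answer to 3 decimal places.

1.273

Total N = 1+41+8+5+6+8 = 69, so the proportions are 0.01449, 0.5942, 0.11594, 0.07246, 0.08696, 0.11594 (working shown to 5 dp, full precision carried).
Each pᵢ ln pᵢ term: 0.01449×(-4.23411)=-0.06136, 0.5942×(-0.52053)=-0.30930, 0.11594×(-2.15466)=-0.24982, 0.07246×(-2.62467)=-0.19019, 0.08696×(-2.44235)=-0.21238, 0.11594×(-2.15466)=-0.24982.
Sum = -1.27287, so H' = 1.273.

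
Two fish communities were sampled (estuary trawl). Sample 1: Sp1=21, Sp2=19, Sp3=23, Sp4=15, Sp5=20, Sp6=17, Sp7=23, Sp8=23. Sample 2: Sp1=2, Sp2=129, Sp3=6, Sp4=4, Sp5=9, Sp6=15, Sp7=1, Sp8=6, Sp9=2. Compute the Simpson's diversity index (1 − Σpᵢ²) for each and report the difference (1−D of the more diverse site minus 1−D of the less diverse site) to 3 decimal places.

Sample 1: N=161, proportions 0.13043478, 0.11801242, 0.14285714, 0.0931677, 0.1242236, 0.10559006, 0.14285714, 0.14285714, giving 1−D = 0.87257436 (working shown to 8 dp, full precision carried).
Sample 2: N=174, proportions 0.01149425, 0.74137931, 0.03448276, 0.02298851, 0.05172414, 0.0862069, 0.00574713, 0.03448276, 0.01149425, giving 1−D = 0.43704584.
Difference = |0.87257436 − 0.43704584| = 0.43552852, i.e. 0.436 to 3 decimal places.

0.436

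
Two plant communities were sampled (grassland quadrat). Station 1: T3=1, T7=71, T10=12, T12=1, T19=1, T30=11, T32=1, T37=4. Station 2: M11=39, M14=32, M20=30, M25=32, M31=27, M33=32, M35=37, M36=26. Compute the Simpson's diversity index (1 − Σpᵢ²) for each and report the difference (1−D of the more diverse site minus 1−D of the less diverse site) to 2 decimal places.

0.38

Station 1: N=102, proportions 0.0098, 0.6961, 0.1176, 0.0098, 0.0098, 0.1078, 0.0098, 0.0392, giving 1−D = 0.4881 (working shown to 4 dp, full precision carried).
Station 2: N=255, proportions 0.1529, 0.1255, 0.1176, 0.1255, 0.1059, 0.1255, 0.1451, 0.102, giving 1−D = 0.8729.
Difference = |0.4881 − 0.8729| = 0.3848, i.e. 0.38 to 2 decimal places.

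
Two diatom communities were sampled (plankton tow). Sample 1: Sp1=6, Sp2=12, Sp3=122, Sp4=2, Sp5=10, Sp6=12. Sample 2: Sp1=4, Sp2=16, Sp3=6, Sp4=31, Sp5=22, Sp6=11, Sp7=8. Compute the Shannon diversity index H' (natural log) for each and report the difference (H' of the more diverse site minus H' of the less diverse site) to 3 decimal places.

0.799

Sample 1: N=164, proportions 0.036585, 0.073171, 0.743902, 0.012195, 0.060976, 0.073171, giving H' = 0.948092 (working shown to 6 dp, full precision carried).
Sample 2: N=98, proportions 0.040816, 0.163265, 0.061224, 0.316327, 0.22449, 0.112245, 0.081633, giving H' = 1.746946.
Difference = |0.948092 − 1.746946| = 0.798854, i.e. 0.799 to 3 decimal places.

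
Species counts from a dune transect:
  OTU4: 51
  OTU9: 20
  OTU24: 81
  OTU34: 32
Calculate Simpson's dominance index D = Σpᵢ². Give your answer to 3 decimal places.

Total N = 51+20+81+32 = 184, so the proportions are 0.27717, 0.1087, 0.44022, 0.17391 (working shown to 5 dp, full precision carried).
D = 0.27717² + 0.1087² + 0.44022² + 0.17391² = 0.07683 + 0.01181 + 0.19379 + 0.03025 = 0.31268.
To 3 decimal places, D = 0.313.

0.313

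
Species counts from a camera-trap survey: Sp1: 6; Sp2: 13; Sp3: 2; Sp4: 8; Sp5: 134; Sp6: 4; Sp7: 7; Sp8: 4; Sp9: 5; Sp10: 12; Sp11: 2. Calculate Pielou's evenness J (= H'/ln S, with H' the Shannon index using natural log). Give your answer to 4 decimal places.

Total N = 6+13+2+8+134+4+7+4+5+12+2 = 197, so the proportions are 0.030457, 0.06599, 0.010152, 0.040609, 0.680203, 0.020305, 0.035533, 0.020305, 0.025381, 0.060914, 0.010152 (working shown to 6 dp, full precision carried).
H' = −Σ pᵢ ln pᵢ = −((-0.106338) + (-0.179377) + (-0.046600) + (-0.130102) + (-0.262126) + (-0.079125) + (-0.118584) + (-0.079125) + (-0.093243) + (-0.170455) + (-0.046600)) = 1.311674.
With S = 11 species, ln S = 2.397895, so J = 1.311674/2.397895 = 0.547011, i.e. 0.5470 to 4 decimal places.

0.5470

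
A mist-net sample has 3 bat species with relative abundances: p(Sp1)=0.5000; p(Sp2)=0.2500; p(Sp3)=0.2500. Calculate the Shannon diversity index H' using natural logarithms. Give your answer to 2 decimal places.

1.04

Each pᵢ ln pᵢ term (working shown to 4 dp, full precision carried): 0.5×(-0.6931)=-0.3466, 0.25×(-1.3863)=-0.3466, 0.25×(-1.3863)=-0.3466.
Sum = -1.0397, so H' = 1.04.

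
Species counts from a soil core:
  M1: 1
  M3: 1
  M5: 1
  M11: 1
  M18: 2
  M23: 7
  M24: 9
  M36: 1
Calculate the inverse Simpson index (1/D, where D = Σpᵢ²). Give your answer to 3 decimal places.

3.806

Total N = 1+1+1+1+2+7+9+1 = 23, so the proportions are 0.0434783, 0.0434783, 0.0434783, 0.0434783, 0.0869565, 0.3043478, 0.3913043, 0.0434783 (working shown to 7 dp, full precision carried).
D = 0.0434783² + 0.0434783² + 0.0434783² + 0.0434783² + 0.0869565² + 0.3043478² + 0.3913043² + 0.0434783² = 0.0018904 + 0.0018904 + 0.0018904 + 0.0018904 + 0.0075614 + 0.0926276 + 0.1531191 + 0.0018904 = 0.2627599.
So 1/D = 3.80576, i.e. 3.806 to 3 decimal places.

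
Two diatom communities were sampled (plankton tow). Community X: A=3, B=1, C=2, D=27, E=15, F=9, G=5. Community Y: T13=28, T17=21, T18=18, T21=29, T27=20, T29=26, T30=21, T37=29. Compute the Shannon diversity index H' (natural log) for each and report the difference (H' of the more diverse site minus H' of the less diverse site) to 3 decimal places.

Community X: N=62, proportions 0.0483871, 0.016129, 0.0322581, 0.4354839, 0.2419355, 0.1451613, 0.0806452, giving H' = 1.5124136 (working shown to 7 dp, full precision carried).
Community Y: N=192, proportions 0.1458333, 0.109375, 0.09375, 0.1510417, 0.1041667, 0.1354167, 0.109375, 0.1510417, giving H' = 2.0641273.
Difference = |1.5124136 − 2.0641273| = 0.5517137, i.e. 0.552 to 3 decimal places.

0.552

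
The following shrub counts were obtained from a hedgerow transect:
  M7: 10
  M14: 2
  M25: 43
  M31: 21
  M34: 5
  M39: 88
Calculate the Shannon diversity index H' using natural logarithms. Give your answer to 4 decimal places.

Total N = 10+2+43+21+5+88 = 169, so the proportions are 0.059172, 0.011834, 0.254438, 0.12426, 0.029586, 0.52071 (working shown to 6 dp, full precision carried).
Each pᵢ ln pᵢ term: 0.059172×(-2.827314)=-0.167297, 0.011834×(-4.436752)=-0.052506, 0.254438×(-1.368699)=-0.348249, 0.12426×(-2.085376)=-0.259130, 0.029586×(-3.520461)=-0.104156, 0.52071×(-0.652562)=-0.339796.
Sum = -1.271132, so H' = 1.2711.

1.2711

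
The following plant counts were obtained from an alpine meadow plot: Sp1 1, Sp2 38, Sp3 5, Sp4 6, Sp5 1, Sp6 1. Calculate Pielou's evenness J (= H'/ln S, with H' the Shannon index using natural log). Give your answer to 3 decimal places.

Total N = 1+38+5+6+1+1 = 52, so the proportions are 0.01923, 0.73077, 0.09615, 0.11538, 0.01923, 0.01923 (working shown to 5 dp, full precision carried).
H' = −Σ pᵢ ln pᵢ = −((-0.07599) + (-0.22921) + (-0.22517) + (-0.24917) + (-0.07599) + (-0.07599)) = 0.93151.
With S = 6 species, ln S = 1.79176, so J = 0.93151/1.79176 = 0.51989, i.e. 0.520 to 3 decimal places.

0.520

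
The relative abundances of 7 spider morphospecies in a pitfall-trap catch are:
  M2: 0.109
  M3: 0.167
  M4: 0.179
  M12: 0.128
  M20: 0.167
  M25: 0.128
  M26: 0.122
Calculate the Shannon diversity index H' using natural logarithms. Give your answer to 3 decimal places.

Each pᵢ ln pᵢ term (working shown to 5 dp, full precision carried): 0.109×(-2.21641)=-0.24159, 0.167×(-1.78976)=-0.29889, 0.179×(-1.72037)=-0.30795, 0.128×(-2.05573)=-0.26313, 0.167×(-1.78976)=-0.29889, 0.128×(-2.05573)=-0.26313, 0.122×(-2.10373)=-0.25666.
Sum = -1.93024, so H' = 1.930.

1.930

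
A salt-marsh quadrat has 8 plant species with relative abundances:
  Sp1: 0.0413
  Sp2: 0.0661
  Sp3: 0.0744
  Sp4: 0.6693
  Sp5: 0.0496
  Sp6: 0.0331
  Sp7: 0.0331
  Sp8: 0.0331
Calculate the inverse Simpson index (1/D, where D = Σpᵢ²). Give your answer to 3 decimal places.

D = 0.0413² + 0.0661² + 0.0744² + 0.6693² + 0.0496² + 0.0331² + 0.0331² + 0.0331² = 0.001706 + 0.004369 + 0.005535 + 0.447962 + 0.002460 + 0.001096 + 0.001096 + 0.001096 = 0.465320 (working shown to 6 dp, full precision carried).
So 1/D = 2.14906, i.e. 2.149 to 3 decimal places.

2.149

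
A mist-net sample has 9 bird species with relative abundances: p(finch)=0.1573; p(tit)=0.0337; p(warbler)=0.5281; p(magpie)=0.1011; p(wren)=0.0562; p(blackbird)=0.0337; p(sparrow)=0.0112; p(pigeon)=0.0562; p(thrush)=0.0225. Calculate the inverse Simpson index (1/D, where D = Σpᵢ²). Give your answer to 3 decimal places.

3.095

D = 0.1573² + 0.0337² + 0.5281² + 0.1011² + 0.0562² + 0.0337² + 0.0112² + 0.0562² + 0.0225² = 0.024743 + 0.001136 + 0.278890 + 0.010221 + 0.003158 + 0.001136 + 0.000125 + 0.003158 + 0.000506 = 0.323074 (working shown to 6 dp, full precision carried).
So 1/D = 3.09527, i.e. 3.095 to 3 decimal places.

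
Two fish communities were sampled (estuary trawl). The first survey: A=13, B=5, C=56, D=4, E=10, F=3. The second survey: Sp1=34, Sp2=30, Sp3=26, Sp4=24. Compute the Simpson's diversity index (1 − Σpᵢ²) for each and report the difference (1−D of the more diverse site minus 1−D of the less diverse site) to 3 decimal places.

The first survey: N=91, proportions 0.14286, 0.05495, 0.61538, 0.04396, 0.10989, 0.03297, giving 1−D = 0.58278 (working shown to 5 dp, full precision carried).
The second survey: N=114, proportions 0.29825, 0.26316, 0.22807, 0.21053, giving 1−D = 0.74546.
Difference = |0.58278 − 0.74546| = 0.16268, i.e. 0.163 to 3 decimal places.

0.163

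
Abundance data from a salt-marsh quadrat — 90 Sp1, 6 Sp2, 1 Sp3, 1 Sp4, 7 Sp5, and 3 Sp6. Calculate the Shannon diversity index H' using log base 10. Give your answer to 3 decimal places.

0.294

Total N = 90+6+1+1+7+3 = 108, so the proportions are 0.83333, 0.05556, 0.00926, 0.00926, 0.06481, 0.02778 (working shown to 5 dp, full precision carried).
Each pᵢ log₁₀ pᵢ term: 0.83333×(-0.07918)=-0.06598, 0.05556×(-1.25527)=-0.06974, 0.00926×(-2.03342)=-0.01883, 0.00926×(-2.03342)=-0.01883, 0.06481×(-1.18833)=-0.07702, 0.02778×(-1.55630)=-0.04323.
Sum = -0.29363, so H' = 0.294.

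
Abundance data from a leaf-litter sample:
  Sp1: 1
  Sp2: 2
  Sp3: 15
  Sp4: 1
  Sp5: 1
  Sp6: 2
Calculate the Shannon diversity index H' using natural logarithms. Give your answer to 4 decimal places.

Total N = 1+2+15+1+1+2 = 22, so the proportions are 0.045455, 0.090909, 0.681818, 0.045455, 0.045455, 0.090909 (working shown to 6 dp, full precision carried).
Each pᵢ ln pᵢ term: 0.045455×(-3.091042)=-0.140502, 0.090909×(-2.397895)=-0.217990, 0.681818×(-0.382992)=-0.261131, 0.045455×(-3.091042)=-0.140502, 0.045455×(-3.091042)=-0.140502, 0.090909×(-2.397895)=-0.217990.
Sum = -1.118618, so H' = 1.1186.

1.1186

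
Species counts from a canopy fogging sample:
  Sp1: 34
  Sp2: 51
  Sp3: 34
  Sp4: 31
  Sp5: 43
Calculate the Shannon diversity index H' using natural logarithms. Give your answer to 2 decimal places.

Total N = 34+51+34+31+43 = 193, so the proportions are 0.1762, 0.2642, 0.1762, 0.1606, 0.2228 (working shown to 4 dp, full precision carried).
Each pᵢ ln pᵢ term: 0.1762×(-1.7363)=-0.3059, 0.2642×(-1.3309)=-0.3517, 0.1762×(-1.7363)=-0.3059, 0.1606×(-1.8287)=-0.2937, 0.2228×(-1.5015)=-0.3345.
Sum = -1.5917, so H' = 1.59.

1.59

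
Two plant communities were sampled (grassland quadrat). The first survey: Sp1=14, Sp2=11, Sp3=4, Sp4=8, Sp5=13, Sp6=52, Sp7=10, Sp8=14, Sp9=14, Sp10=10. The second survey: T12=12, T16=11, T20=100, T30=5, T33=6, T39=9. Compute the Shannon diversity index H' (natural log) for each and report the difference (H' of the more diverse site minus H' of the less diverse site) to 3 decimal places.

The first survey: N=150, proportions 0.09333, 0.07333, 0.02667, 0.05333, 0.08667, 0.34667, 0.06667, 0.09333, 0.09333, 0.06667, giving H' = 2.04891 (working shown to 5 dp, full precision carried).
The second survey: N=143, proportions 0.08392, 0.07692, 0.6993, 0.03497, 0.04196, 0.06294, giving H' = 1.07973.
Difference = |2.04891 − 1.07973| = 0.96918, i.e. 0.969 to 3 decimal places.

0.969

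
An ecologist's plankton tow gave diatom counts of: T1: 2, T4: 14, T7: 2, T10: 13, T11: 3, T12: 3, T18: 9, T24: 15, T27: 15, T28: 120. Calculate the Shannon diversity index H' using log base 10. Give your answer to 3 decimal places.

0.619

Total N = 2+14+2+13+3+3+9+15+15+120 = 196, so the proportions are 0.0102, 0.07143, 0.0102, 0.06633, 0.01531, 0.01531, 0.04592, 0.07653, 0.07653, 0.61224 (working shown to 5 dp, full precision carried).
Each pᵢ log₁₀ pᵢ term: 0.0102×(-1.99123)=-0.02032, 0.07143×(-1.14613)=-0.08187, 0.0102×(-1.99123)=-0.02032, 0.06633×(-1.17831)=-0.07815, 0.01531×(-1.81513)=-0.02778, 0.01531×(-1.81513)=-0.02778, 0.04592×(-1.33801)=-0.06144, 0.07653×(-1.11616)=-0.08542, 0.07653×(-1.11616)=-0.08542, 0.61224×(-0.21307)=-0.13045.
Sum = -0.61896, so H' = 0.619.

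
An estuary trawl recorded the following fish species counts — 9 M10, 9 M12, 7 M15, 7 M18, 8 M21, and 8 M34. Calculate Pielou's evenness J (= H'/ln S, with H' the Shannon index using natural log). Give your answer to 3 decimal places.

Total N = 9+9+7+7+8+8 = 48, so the proportions are 0.1875, 0.1875, 0.14583, 0.14583, 0.16667, 0.16667 (working shown to 5 dp, full precision carried).
H' = −Σ pᵢ ln pᵢ = −((-0.31387) + (-0.31387) + (-0.28077) + (-0.28077) + (-0.29863) + (-0.29863)) = 1.78654.
With S = 6 species, ln S = 1.79176, so J = 1.78654/1.79176 = 0.99709, i.e. 0.997 to 3 decimal places.

0.997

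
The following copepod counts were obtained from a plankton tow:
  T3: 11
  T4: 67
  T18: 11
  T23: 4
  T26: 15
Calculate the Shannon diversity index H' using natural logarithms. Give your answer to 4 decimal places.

1.1577

Total N = 11+67+11+4+15 = 108, so the proportions are 0.101852, 0.62037, 0.101852, 0.037037, 0.138889 (working shown to 6 dp, full precision carried).
Each pᵢ ln pᵢ term: 0.101852×(-2.284236)=-0.232654, 0.62037×(-0.477439)=-0.296189, 0.101852×(-2.284236)=-0.232654, 0.037037×(-3.295837)=-0.122068, 0.138889×(-1.974081)=-0.274178.
Sum = -1.157742, so H' = 1.1577.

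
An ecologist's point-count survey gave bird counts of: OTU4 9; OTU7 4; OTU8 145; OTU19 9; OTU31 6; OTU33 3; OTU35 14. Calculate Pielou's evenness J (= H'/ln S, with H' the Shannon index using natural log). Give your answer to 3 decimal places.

Total N = 9+4+145+9+6+3+14 = 190, so the proportions are 0.04737, 0.02105, 0.76316, 0.04737, 0.03158, 0.01579, 0.07368 (working shown to 5 dp, full precision carried).
H' = −Σ pᵢ ln pᵢ = −((-0.14446) + (-0.08128) + (-0.20627) + (-0.14446) + (-0.10911) + (-0.06550) + (-0.19217)) = 0.94326.
With S = 7 species, ln S = 1.94591, so J = 0.94326/1.94591 = 0.48474, i.e. 0.485 to 3 decimal places.

0.485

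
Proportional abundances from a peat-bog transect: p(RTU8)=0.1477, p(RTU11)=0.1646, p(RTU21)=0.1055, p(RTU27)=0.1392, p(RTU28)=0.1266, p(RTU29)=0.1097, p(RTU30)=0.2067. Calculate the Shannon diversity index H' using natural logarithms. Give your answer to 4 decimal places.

1.9212

Each pᵢ ln pᵢ term (working shown to 6 dp, full precision carried): 0.1477×(-1.912572)=-0.282487, 0.1646×(-1.804237)=-0.296977, 0.1055×(-2.249044)=-0.237274, 0.1392×(-1.971844)=-0.274481, 0.1266×(-2.066723)=-0.261647, 0.1097×(-2.210006)=-0.242438, 0.2067×(-1.576487)=-0.325860.
Sum = -1.921164, so H' = 1.9212.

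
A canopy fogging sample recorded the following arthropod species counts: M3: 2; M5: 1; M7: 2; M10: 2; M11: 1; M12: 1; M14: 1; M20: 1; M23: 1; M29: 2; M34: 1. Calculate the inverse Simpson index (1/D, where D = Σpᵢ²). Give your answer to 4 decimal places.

Total N = 2+1+2+2+1+1+1+1+1+2+1 = 15, so the proportions are 0.13333333, 0.06666667, 0.13333333, 0.13333333, 0.06666667, 0.06666667, 0.06666667, 0.06666667, 0.06666667, 0.13333333, 0.06666667 (working shown to 8 dp, full precision carried).
D = 0.13333333² + 0.06666667² + 0.13333333² + 0.13333333² + 0.06666667² + 0.06666667² + 0.06666667² + 0.06666667² + 0.06666667² + 0.13333333² + 0.06666667² = 0.01777778 + 0.00444444 + 0.01777778 + 0.01777778 + 0.00444444 + 0.00444444 + 0.00444444 + 0.00444444 + 0.00444444 + 0.01777778 + 0.00444444 = 0.10222222.
So 1/D = 9.782609, i.e. 9.7826 to 4 decimal places.

9.7826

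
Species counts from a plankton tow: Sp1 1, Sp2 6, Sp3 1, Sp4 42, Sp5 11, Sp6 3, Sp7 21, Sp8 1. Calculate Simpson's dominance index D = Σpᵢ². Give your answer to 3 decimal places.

Total N = 1+6+1+42+11+3+21+1 = 86, so the proportions are 0.01163, 0.06977, 0.01163, 0.48837, 0.12791, 0.03488, 0.24419, 0.01163 (working shown to 5 dp, full precision carried).
D = 0.01163² + 0.06977² + 0.01163² + 0.48837² + 0.12791² + 0.03488² + 0.24419² + 0.01163² = 0.00014 + 0.00487 + 0.00014 + 0.23851 + 0.01636 + 0.00122 + 0.05963 + 0.00014 = 0.32098.
To 3 decimal places, D = 0.321.

0.321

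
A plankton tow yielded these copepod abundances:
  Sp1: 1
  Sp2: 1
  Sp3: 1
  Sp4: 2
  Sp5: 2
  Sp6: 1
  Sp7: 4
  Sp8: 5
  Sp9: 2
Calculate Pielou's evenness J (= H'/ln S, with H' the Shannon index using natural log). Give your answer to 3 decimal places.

0.915

Total N = 1+1+1+2+2+1+4+5+2 = 19, so the proportions are 0.05263, 0.05263, 0.05263, 0.10526, 0.10526, 0.05263, 0.21053, 0.26316, 0.10526 (working shown to 5 dp, full precision carried).
H' = −Σ pᵢ ln pᵢ = −((-0.15497) + (-0.15497) + (-0.15497) + (-0.23698) + (-0.23698) + (-0.15497) + (-0.32803) + (-0.35132) + (-0.23698)) = 2.01016.
With S = 9 species, ln S = 2.19722, so J = 2.01016/2.19722 = 0.91486, i.e. 0.915 to 3 decimal places.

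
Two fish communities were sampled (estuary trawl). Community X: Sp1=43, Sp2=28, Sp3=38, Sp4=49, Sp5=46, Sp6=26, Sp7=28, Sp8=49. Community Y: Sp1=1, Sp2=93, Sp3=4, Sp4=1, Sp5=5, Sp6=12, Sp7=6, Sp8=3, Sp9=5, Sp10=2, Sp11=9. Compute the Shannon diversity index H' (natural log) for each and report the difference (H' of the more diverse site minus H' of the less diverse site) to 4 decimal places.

Community X: N=307, proportions 0.140065, 0.091205, 0.123779, 0.159609, 0.149837, 0.084691, 0.091205, 0.159609, giving H' = 2.050008 (working shown to 6 dp, full precision carried).
Community Y: N=141, proportions 0.007092, 0.659574, 0.028369, 0.007092, 0.035461, 0.085106, 0.042553, 0.021277, 0.035461, 0.014184, 0.06383, giving H' = 1.344519.
Difference = |2.050008 − 1.344519| = 0.705489, i.e. 0.7055 to 4 decimal places.

0.7055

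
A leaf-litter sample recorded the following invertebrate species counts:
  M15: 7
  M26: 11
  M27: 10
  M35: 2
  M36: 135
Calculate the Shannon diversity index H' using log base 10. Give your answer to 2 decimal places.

Total N = 7+11+10+2+135 = 165, so the proportions are 0.0424, 0.0667, 0.0606, 0.0121, 0.8182 (working shown to 4 dp, full precision carried).
Each pᵢ log₁₀ pᵢ term: 0.0424×(-1.3724)=-0.0582, 0.0667×(-1.1761)=-0.0784, 0.0606×(-1.2175)=-0.0738, 0.0121×(-1.9165)=-0.0232, 0.8182×(-0.0872)=-0.0713.
Sum = -0.3049, so H' = 0.30.

0.30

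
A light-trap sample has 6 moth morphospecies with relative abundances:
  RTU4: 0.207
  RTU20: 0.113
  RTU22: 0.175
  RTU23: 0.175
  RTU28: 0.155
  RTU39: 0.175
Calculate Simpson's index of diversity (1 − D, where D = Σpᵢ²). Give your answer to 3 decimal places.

0.828

D = 0.207² + 0.113² + 0.175² + 0.175² + 0.155² + 0.175² = 0.04285 + 0.01277 + 0.03062 + 0.03062 + 0.02403 + 0.03062 = 0.17152 (working shown to 5 dp, full precision carried).
So 1 − D = 0.82848, i.e. 0.828 to 3 decimal places.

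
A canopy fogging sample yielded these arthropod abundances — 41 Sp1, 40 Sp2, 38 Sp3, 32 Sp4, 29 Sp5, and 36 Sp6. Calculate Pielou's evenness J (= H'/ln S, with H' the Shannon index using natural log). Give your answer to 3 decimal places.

0.996

Total N = 41+40+38+32+29+36 = 216, so the proportions are 0.18981, 0.18519, 0.17593, 0.14815, 0.13426, 0.16667 (working shown to 5 dp, full precision carried).
H' = −Σ pᵢ ln pᵢ = −((-0.31542) + (-0.31230) + (-0.30571) + (-0.28290) + (-0.26959) + (-0.29863)) = 1.78453.
With S = 6 species, ln S = 1.79176, so J = 1.78453/1.79176 = 0.99596, i.e. 0.996 to 3 decimal places.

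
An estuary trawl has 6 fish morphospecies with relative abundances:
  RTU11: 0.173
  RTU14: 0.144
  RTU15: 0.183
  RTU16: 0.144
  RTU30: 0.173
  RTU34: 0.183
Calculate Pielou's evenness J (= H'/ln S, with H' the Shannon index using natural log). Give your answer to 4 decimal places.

0.9972

H' = −Σ pᵢ ln pᵢ = −((-0.303522) + (-0.279064) + (-0.310783) + (-0.279064) + (-0.303522) + (-0.310783)) = 1.786738 (working shown to 6 dp, full precision carried).
With S = 6 species, ln S = 1.791759, so J = 1.786738/1.791759 = 0.997198, i.e. 0.9972 to 4 decimal places.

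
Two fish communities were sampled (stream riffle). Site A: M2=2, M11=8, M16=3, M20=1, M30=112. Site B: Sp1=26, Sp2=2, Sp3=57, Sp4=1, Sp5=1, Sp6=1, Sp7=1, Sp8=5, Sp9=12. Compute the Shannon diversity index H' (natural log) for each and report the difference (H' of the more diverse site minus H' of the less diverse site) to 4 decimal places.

0.8470

Site A: N=126, proportions 0.015873, 0.0634921, 0.0238095, 0.0079365, 0.8888889, giving H' = 0.4728729 (working shown to 7 dp, full precision carried).
Site B: N=106, proportions 0.245283, 0.0188679, 0.5377358, 0.009434, 0.009434, 0.009434, 0.009434, 0.0471698, 0.1132075, giving H' = 1.3198844.
Difference = |0.4728729 − 1.3198844| = 0.8470115, i.e. 0.8470 to 4 decimal places.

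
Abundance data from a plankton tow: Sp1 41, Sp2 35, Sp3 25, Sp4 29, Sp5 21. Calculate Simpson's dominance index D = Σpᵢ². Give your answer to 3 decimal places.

0.211

Total N = 41+35+25+29+21 = 151, so the proportions are 0.27152, 0.23179, 0.16556, 0.19205, 0.13907 (working shown to 5 dp, full precision carried).
D = 0.27152² + 0.23179² + 0.16556² + 0.19205² + 0.13907² = 0.07372 + 0.05373 + 0.02741 + 0.03688 + 0.01934 = 0.21109.
To 3 decimal places, D = 0.211.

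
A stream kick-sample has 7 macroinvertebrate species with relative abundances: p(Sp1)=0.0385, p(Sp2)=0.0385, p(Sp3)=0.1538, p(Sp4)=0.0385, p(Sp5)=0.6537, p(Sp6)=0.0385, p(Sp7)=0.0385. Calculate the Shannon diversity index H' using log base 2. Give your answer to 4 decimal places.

1.7209

Each pᵢ log₂ pᵢ term (working shown to 6 dp, full precision carried): 0.0385×(-4.698998)=-0.180911, 0.0385×(-4.698998)=-0.180911, 0.1538×(-2.700873)=-0.415394, 0.0385×(-4.698998)=-0.180911, 0.6537×(-0.613299)=-0.400914, 0.0385×(-4.698998)=-0.180911, 0.0385×(-4.698998)=-0.180911.
Sum = -1.720865, so H' = 1.7209.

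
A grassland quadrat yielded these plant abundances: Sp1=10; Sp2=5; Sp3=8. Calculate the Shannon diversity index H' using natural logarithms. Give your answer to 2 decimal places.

1.06

Total N = 10+5+8 = 23, so the proportions are 0.4348, 0.2174, 0.3478 (working shown to 4 dp, full precision carried).
Each pᵢ ln pᵢ term: 0.4348×(-0.8329)=-0.3621, 0.2174×(-1.5261)=-0.3318, 0.3478×(-1.0561)=-0.3673.
Sum = -1.0612, so H' = 1.06.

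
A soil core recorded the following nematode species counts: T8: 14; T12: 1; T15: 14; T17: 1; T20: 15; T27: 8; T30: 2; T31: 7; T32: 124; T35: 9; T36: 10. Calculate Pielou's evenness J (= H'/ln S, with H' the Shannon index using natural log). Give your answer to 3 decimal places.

Total N = 14+1+14+1+15+8+2+7+124+9+10 = 205, so the proportions are 0.06829, 0.00488, 0.06829, 0.00488, 0.07317, 0.03902, 0.00976, 0.03415, 0.60488, 0.0439, 0.04878 (working shown to 5 dp, full precision carried).
H' = −Σ pᵢ ln pᵢ = −((-0.18329) + (-0.02597) + (-0.18329) + (-0.02597) + (-0.19134) + (-0.12658) + (-0.04517) + (-0.11532) + (-0.30409) + (-0.13723) + (-0.14734)) = 1.48558.
With S = 11 species, ln S = 2.39790, so J = 1.48558/2.39790 = 0.61953, i.e. 0.620 to 3 decimal places.

0.620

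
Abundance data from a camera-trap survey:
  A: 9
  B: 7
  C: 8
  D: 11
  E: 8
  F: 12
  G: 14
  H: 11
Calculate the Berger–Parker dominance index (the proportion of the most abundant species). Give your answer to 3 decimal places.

Total N = 9+7+8+11+8+12+14+11 = 80, so the proportions are 0.1125, 0.0875, 0.1, 0.1375, 0.1, 0.15, 0.175, 0.1375 (working shown to 5 dp, full precision carried).
The largest proportion is 0.175, i.e. d = 0.175 to 3 decimal places.

0.175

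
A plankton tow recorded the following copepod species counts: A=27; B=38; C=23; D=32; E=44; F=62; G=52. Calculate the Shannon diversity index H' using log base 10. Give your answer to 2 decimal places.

Total N = 27+38+23+32+44+62+52 = 278, so the proportions are 0.0971, 0.1367, 0.0827, 0.1151, 0.1583, 0.223, 0.1871 (working shown to 4 dp, full precision carried).
Each pᵢ log₁₀ pᵢ term: 0.0971×(-1.0127)=-0.0984, 0.1367×(-0.8643)=-0.1181, 0.0827×(-1.0823)=-0.0895, 0.1151×(-0.9389)=-0.1081, 0.1583×(-0.8006)=-0.1267, 0.223×(-0.6517)=-0.1453, 0.1871×(-0.7280)=-0.1362.
Sum = -0.8223, so H' = 0.82.

0.82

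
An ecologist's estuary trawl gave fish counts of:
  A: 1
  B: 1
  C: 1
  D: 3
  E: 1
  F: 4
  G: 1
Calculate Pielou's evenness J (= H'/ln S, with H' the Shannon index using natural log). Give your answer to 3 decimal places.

Total N = 1+1+1+3+1+4+1 = 12, so the proportions are 0.08333, 0.08333, 0.08333, 0.25, 0.08333, 0.33333, 0.08333 (working shown to 5 dp, full precision carried).
H' = −Σ pᵢ ln pᵢ = −((-0.20708) + (-0.20708) + (-0.20708) + (-0.34657) + (-0.20708) + (-0.36620) + (-0.20708)) = 1.74816.
With S = 7 species, ln S = 1.94591, so J = 1.74816/1.94591 = 0.89837, i.e. 0.898 to 3 decimal places.

0.898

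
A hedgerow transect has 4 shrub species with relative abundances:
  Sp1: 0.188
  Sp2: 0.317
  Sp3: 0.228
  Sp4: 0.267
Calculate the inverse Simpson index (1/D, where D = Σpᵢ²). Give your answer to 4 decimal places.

3.8594

D = 0.188² + 0.317² + 0.228² + 0.267² = 0.03534400 + 0.10048900 + 0.05198400 + 0.07128900 = 0.25910600 (working shown to 8 dp, full precision carried).
So 1/D = 3.859424, i.e. 3.8594 to 4 decimal places.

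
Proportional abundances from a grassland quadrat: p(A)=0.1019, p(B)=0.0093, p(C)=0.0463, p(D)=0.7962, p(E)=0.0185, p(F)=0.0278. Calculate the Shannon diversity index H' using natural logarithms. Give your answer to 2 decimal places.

Each pᵢ ln pᵢ term (working shown to 4 dp, full precision carried): 0.1019×(-2.2838)=-0.2327, 0.0093×(-4.6777)=-0.0435, 0.0463×(-3.0726)=-0.1423, 0.7962×(-0.2279)=-0.1815, 0.0185×(-3.9900)=-0.0738, 0.0278×(-3.5827)=-0.0996.
Sum = -0.7734, so H' = 0.77.

0.77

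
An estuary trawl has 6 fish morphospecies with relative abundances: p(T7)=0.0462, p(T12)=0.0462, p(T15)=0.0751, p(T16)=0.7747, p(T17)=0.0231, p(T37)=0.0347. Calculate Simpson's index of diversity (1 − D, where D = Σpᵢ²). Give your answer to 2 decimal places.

D = 0.0462² + 0.0462² + 0.0751² + 0.7747² + 0.0231² + 0.0347² = 0.0021 + 0.0021 + 0.0056 + 0.6002 + 0.0005 + 0.0012 = 0.6118 (working shown to 4 dp, full precision carried).
So 1 − D = 0.3882, i.e. 0.39 to 2 decimal places.

0.39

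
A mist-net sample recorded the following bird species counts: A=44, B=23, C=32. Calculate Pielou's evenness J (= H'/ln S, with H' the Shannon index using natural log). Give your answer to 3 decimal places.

0.969

Total N = 44+23+32 = 99, so the proportions are 0.44444, 0.23232, 0.32323 (working shown to 5 dp, full precision carried).
H' = −Σ pᵢ ln pᵢ = −((-0.36041) + (-0.33910) + (-0.36505)) = 1.06457.
With S = 3 species, ln S = 1.09861, so J = 1.06457/1.09861 = 0.96901, i.e. 0.969 to 3 decimal places.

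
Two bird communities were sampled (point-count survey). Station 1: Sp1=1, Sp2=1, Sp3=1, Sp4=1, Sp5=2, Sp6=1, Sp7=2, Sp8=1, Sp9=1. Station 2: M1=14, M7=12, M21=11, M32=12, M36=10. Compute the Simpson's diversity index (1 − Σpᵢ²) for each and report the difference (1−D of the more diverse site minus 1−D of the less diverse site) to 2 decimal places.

Station 1: N=11, proportions 0.09091, 0.09091, 0.09091, 0.09091, 0.18182, 0.09091, 0.18182, 0.09091, 0.09091, giving 1−D = 0.87603 (working shown to 5 dp, full precision carried).
Station 2: N=59, proportions 0.23729, 0.20339, 0.18644, 0.20339, 0.16949, giving 1−D = 0.79747.
Difference = |0.87603 − 0.79747| = 0.07856, i.e. 0.08 to 2 decimal places.

0.08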